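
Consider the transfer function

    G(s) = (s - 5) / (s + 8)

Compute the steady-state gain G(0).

Set s = 0: G(0) = (-5) / (8) = -5/8.

G(0) = -5/8 ≈ -0.6250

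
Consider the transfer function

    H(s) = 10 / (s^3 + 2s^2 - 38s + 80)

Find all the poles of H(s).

The poles are the roots of the denominator s^3 + 2s^2 - 38s + 80 = 0.
Trying s = -8: the polynomial evaluates to 0, so (s + 8) is a factor.
Dividing out leaves s^2 - 6s + 10 = 0.
The quadratic formula then gives s = 3 ± 1j.

s = 3 + j, 3 - j, -8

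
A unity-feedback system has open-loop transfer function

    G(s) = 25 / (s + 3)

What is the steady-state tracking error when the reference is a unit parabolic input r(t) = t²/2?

e_ss = ∞

G(s) has no poles at the origin.
This is a Type 0 system; Ka = lim_{s→0} s^2·G(s) = 0, so the steady-state error for a parabola input is infinite.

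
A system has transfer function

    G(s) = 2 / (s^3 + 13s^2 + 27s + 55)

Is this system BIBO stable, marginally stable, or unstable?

stable

The denominator s^3 + 13s^2 + 27s + 55 factors as (s + 11)(s^2 + 2s + 5), giving poles at s = -11, -1 ± 2j.
Since all poles lie strictly in the left half-plane, the system is stable.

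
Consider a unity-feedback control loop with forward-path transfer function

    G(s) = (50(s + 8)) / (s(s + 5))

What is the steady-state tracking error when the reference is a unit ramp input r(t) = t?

e_ss = 0.01250

G(s) has one pole at the origin.
This is a Type 1 system. Kv = lim_{s→0} s·G(s) = 400/5 = 80.
e_ss = 1/Kv = 1/(80) = 1/80 ≈ 0.01250.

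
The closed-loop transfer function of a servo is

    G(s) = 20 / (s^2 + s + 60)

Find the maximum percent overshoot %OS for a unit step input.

Comparing s^2 + s + 60 to s^2 + 2ζωₙs + ωₙ²: ωₙ = √60 ≈ 7.746 rad/s and ζ = 1/(2·√60) ≈ 0.06455.
%OS = 100·exp(−πζ/√(1−ζ²)) = 100·exp(−π·0.06455/√(1−0.06455²)) ≈ 81.6%.

%OS ≈ 81.6%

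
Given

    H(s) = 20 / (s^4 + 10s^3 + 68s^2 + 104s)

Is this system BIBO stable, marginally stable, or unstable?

The denominator s^4 + 10s^3 + 68s^2 + 104s factors as s(s + 2)(s^2 + 8s + 52), giving poles at s = 0, -2, -4 + 6j, -4 - 6j.
Since the simple pole(s) at s = 0 lie on the jω-axis with none in the right half-plane, the system is marginally stable.

marginally stable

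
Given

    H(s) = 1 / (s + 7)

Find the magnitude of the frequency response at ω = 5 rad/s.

Substitute s = j5: numerator = 1, denominator = 7 + j5.
|H(j5)| = |1| / |7 + j5| = 1 / 8.6023 ≈ 0.1162.

|H(j5)| ≈ 0.1162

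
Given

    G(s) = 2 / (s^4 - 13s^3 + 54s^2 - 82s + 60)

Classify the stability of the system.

unstable

The denominator s^4 - 13s^3 + 54s^2 - 82s + 60 factors as (s - 5)(s^2 - 2s + 2)(s - 6), giving poles at s = 5, 1 + j, 1 - j, 6.
Since the pole(s) at s = 5, 1 + j, 1 - j, 6 lie in the right half-plane, the system is unstable.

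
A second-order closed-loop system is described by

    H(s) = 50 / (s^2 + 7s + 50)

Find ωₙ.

ωₙ ≈ 7.071 rad/s

Compare the denominator to the standard form s^2 + 2ζωₙs + ωₙ².
ωₙ² = 50, so ωₙ = √50 ≈ 7.071 rad/s.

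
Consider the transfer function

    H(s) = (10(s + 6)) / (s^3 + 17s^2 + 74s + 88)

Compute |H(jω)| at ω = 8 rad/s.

|H(j8)| ≈ 0.09968

Substitute s = j8: numerator = 60 + j80, denominator = -1000 + j80.
|H(j8)| = |60 + j80| / |-1000 + j80| = 100 / 1003.2 ≈ 0.09968.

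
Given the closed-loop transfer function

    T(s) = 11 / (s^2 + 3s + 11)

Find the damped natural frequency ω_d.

ω_d ≈ 2.958 rad/s

Comparing s^2 + 3s + 11 to s^2 + 2ζωₙs + ωₙ²: ωₙ = √11 ≈ 3.317 rad/s and ζ = 3/(2·√11) ≈ 0.4523.
ζωₙ = 3/2 = 1.5, so ω_d = ωₙ√(1−ζ²) = √(ωₙ² − (ζωₙ)²) = √(11 − 1.5²) = √8.75 ≈ 2.958 rad/s.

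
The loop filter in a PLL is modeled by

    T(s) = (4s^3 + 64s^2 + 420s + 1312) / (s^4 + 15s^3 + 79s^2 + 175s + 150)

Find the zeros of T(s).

Set the numerator to zero: 4s^3 + 64s^2 + 420s + 1312 = 0, i.e. 4·(s^3 + 16s^2 + 105s + 328) = 0.
Factoring: (s + 8)(s^2 + 8s + 41) = 0.

s = -8, -4 ± 5j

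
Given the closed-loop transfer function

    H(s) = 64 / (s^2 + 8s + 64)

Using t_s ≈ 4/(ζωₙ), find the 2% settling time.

t_s ≈ 1 s

Comparing s^2 + 8s + 64 to s^2 + 2ζωₙs + ωₙ²: ωₙ = 8 rad/s and ζ = 8/(2·8) = 0.5.
ζωₙ = 8/2 = 4, so t_s ≈ 4/(ζωₙ) = 4/4 = 1 s.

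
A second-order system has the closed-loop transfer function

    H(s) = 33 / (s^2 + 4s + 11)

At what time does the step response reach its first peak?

t_p ≈ 1.187 s

Comparing s^2 + 4s + 11 to s^2 + 2ζωₙs + ωₙ²: ωₙ = √11 ≈ 3.317 rad/s and ζ = 4/(2·√11) ≈ 0.6030.
ζωₙ = 4/2 = 2, so ω_d = ωₙ√(1−ζ²) = √(ωₙ² − (ζωₙ)²) = √(11 − 2²) = √7 ≈ 2.646 rad/s.
t_p = π/ω_d = π/2.646 ≈ 1.187 s.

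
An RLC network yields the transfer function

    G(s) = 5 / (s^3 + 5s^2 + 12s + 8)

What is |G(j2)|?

Substitute s = j2: numerator = 5, denominator = -12 + j16.
|G(j2)| = |5| / |-12 + j16| = 5 / 20 = 0.2500.

|G(j2)| = 0.2500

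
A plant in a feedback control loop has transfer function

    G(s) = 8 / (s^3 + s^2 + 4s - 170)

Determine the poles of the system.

s = -3 + 5j, -3 - 5j, 5

The poles are the roots of the denominator s^3 + s^2 + 4s - 170 = 0.
Trying s = 5: the polynomial evaluates to 0, so (s - 5) is a factor.
Dividing out leaves s^2 + 6s + 34 = 0.
The quadratic formula then gives s = -3 ± 5j.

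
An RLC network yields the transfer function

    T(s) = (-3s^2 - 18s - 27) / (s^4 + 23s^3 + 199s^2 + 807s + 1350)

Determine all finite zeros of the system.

s = -3, -3

Set the numerator to zero: -3s^2 - 18s - 27 = 0, i.e. -3·(s^2 + 6s + 9) = 0.
Factoring: (s + 3)^2 = 0.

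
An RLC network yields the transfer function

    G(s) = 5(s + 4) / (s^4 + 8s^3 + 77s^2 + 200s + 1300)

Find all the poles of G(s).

The poles are the roots of the denominator s^4 + 8s^3 + 77s^2 + 200s + 1300 = 0.
No real roots exist; factor into two real quadratics: (s^2 + 25)(s^2 + 8s + 52) = 0.
Each quadratic gives a conjugate pair via the quadratic formula.

s = ±5j, -4 ± 6j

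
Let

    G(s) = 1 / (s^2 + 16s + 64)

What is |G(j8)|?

Substitute s = j8: numerator = 1, denominator = j128.
|G(j8)| = |1| / |j128| = 1 / 128 ≈ 0.007812.

|G(j8)| ≈ 0.007812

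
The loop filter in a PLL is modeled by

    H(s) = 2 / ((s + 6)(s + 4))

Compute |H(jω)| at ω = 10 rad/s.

|H(j10)| ≈ 0.01592

Substitute s = j10: numerator = 2, denominator = -76 + j100.
|H(j10)| = |2| / |-76 + j100| = 2 / 125.60 ≈ 0.01592.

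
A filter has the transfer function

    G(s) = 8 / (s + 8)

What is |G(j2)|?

Substitute s = j2: numerator = 8, denominator = 8 + j2.
|G(j2)| = |8| / |8 + j2| = 8 / 8.2462 ≈ 0.9701.

|G(j2)| ≈ 0.9701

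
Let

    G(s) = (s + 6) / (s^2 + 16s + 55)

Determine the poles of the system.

The poles are the roots of the denominator s^2 + 16s + 55 = 0.
Factoring: (s + 5)(s + 11) = 0, so s = -5 and s = -11.

s = -5, -11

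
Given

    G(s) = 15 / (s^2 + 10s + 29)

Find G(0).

G(0) = 15/29 ≈ 0.5172

At s = 0 each factor (s + a) contributes a and each (s^2 + bs + c) contributes c.
G(0) = 15·1 / ((29)) = 15/29 = 15/29.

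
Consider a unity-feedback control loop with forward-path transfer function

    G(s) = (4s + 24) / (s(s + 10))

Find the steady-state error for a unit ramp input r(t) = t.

e_ss = 0.4167

G(s) has one pole at the origin.
This is a Type 1 system. Kv = lim_{s→0} s·G(s) = 24/10 = 12/5.
e_ss = 1/Kv = 1/(12/5) = 5/12 ≈ 0.4167.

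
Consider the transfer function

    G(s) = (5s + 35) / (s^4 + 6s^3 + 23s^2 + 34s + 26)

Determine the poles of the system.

The poles are the roots of the denominator s^4 + 6s^3 + 23s^2 + 34s + 26 = 0.
No real roots exist; factor into two real quadratics: (s^2 + 2s + 2)(s^2 + 4s + 13) = 0.
Each quadratic gives a conjugate pair via the quadratic formula.

s = -1 + j, -1 - j, -2 + 3j, -2 - 3j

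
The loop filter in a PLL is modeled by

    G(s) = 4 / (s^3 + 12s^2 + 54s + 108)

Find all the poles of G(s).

s = -3 ± 3j, -6

The poles are the roots of the denominator s^3 + 12s^2 + 54s + 108 = 0.
Trying s = -6: the polynomial evaluates to 0, so (s + 6) is a factor.
Dividing out leaves s^2 + 6s + 18 = 0.
The quadratic formula then gives s = -3 ± 3j.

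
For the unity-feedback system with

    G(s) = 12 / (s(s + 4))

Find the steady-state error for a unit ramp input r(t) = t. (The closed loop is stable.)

G(s) has one pole at the origin.
This is a Type 1 system. Kv = lim_{s→0} s·G(s) = 12/4 = 3.
e_ss = 1/Kv = 1/(3) = 1/3 ≈ 0.3333.

e_ss = 0.3333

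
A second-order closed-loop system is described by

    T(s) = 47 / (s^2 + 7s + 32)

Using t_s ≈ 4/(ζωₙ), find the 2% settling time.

Comparing s^2 + 7s + 32 to s^2 + 2ζωₙs + ωₙ²: ωₙ = √32 ≈ 5.657 rad/s and ζ = 7/(2·√32) ≈ 0.6187.
ζωₙ = 7/2 = 3.5, so t_s ≈ 4/(ζωₙ) = 4/3.5 ≈ 1.143 s.

t_s ≈ 1.143 s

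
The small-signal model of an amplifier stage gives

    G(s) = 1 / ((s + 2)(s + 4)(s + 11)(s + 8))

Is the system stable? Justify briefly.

stable

The poles can be read from the denominator factors: s = -2, -4, -11, -8.
Since all poles lie strictly in the left half-plane, the system is stable.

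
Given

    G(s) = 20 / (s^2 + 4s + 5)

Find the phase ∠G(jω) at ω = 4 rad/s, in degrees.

∠G(j4) ≈ -124.5°

At s = j4: numerator = 20, denominator = -11 + j16.
∠G = ∠num − ∠den = 0° − (124.51°) = -124.5°.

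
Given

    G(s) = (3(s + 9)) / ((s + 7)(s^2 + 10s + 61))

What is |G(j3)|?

|G(j3)| ≈ 0.06225

Substitute s = j3: numerator = 27 + j9, denominator = 274 + j366.
|G(j3)| = |27 + j9| / |274 + j366| = 28.460 / 457.20 ≈ 0.06225.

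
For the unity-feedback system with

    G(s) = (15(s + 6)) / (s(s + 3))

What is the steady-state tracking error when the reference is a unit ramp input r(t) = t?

G(s) has one pole at the origin.
This is a Type 1 system. Kv = lim_{s→0} s·G(s) = 90/3 = 30.
e_ss = 1/Kv = 1/(30) = 1/30 ≈ 0.03333.

e_ss = 0.03333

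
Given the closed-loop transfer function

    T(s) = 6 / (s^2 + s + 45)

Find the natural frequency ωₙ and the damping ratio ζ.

ωₙ ≈ 6.708 rad/s, ζ ≈ 0.07454

Compare the denominator to the standard form s^2 + 2ζωₙs + ωₙ².
ωₙ² = 45, so ωₙ = √45 ≈ 6.708 rad/s.
2ζωₙ = 1, so ζ = 1/(2·√45) ≈ 0.07454.
With ζ = 0.07454 the response is underdamped.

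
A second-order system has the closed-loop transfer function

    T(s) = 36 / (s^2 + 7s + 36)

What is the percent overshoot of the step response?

%OS ≈ 10.5%

Comparing s^2 + 7s + 36 to s^2 + 2ζωₙs + ωₙ²: ωₙ = 6 rad/s and ζ = 7/(2·6) ≈ 0.5833.
%OS = 100·exp(−πζ/√(1−ζ²)) = 100·exp(−π·0.5833/√(1−0.5833²)) ≈ 10.5%.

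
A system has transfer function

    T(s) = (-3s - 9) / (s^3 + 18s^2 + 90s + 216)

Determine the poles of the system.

s = -3 ± 3j, -12

The poles are the roots of the denominator s^3 + 18s^2 + 90s + 216 = 0.
Trying s = -12: the polynomial evaluates to 0, so (s + 12) is a factor.
Dividing out leaves s^2 + 6s + 18 = 0.
The quadratic formula then gives s = -3 ± 3j.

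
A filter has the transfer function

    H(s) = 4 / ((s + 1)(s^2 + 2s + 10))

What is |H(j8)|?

|H(j8)| ≈ 0.008809

Substitute s = j8: numerator = 4, denominator = -182 - j416.
|H(j8)| = |4| / |-182 - j416| = 4 / 454.07 ≈ 0.008809.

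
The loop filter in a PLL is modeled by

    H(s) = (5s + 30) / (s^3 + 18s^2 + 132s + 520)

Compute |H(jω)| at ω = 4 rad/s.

|H(j4)| ≈ 0.06950

Substitute s = j4: numerator = 30 + j20, denominator = 232 + j464.
|H(j4)| = |30 + j20| / |232 + j464| = 36.056 / 518.77 ≈ 0.06950.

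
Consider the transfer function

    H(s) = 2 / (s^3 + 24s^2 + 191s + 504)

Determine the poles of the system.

The poles are the roots of the denominator s^3 + 24s^2 + 191s + 504 = 0.
Trying s = -7: the polynomial evaluates to 0, so (s + 7) is a factor.
Dividing out leaves s^2 + 17s + 72 = 0.
Factoring the quadratic: (s + 8)(s + 9) = 0.

s = -7, -8, -9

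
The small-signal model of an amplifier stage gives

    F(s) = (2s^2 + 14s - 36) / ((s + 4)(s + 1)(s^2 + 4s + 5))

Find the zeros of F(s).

Set the numerator to zero: 2s^2 + 14s - 36 = 0, i.e. 2·(s^2 + 7s - 18) = 0.
Factoring: (s + 9)(s - 2) = 0.

s = -9, 2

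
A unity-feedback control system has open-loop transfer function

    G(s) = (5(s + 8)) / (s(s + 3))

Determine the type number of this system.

Type 1

The denominator has 1 factor of s at the origin (free integrator), so this is a Type 1 system.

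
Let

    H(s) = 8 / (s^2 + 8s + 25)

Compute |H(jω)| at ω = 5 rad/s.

|H(j5)| = 0.2000

Substitute s = j5: numerator = 8, denominator = j40.
|H(j5)| = |8| / |j40| = 8 / 40 = 0.2000.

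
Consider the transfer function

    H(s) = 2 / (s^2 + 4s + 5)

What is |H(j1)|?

|H(j1)| ≈ 0.3536

Substitute s = j1: numerator = 2, denominator = 4 + j4.
|H(j1)| = |2| / |4 + j4| = 2 / 5.6569 ≈ 0.3536.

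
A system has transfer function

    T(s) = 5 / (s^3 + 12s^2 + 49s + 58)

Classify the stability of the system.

stable

The denominator s^3 + 12s^2 + 49s + 58 factors as (s + 2)(s^2 + 10s + 29), giving poles at s = -2, -5 + 2j, -5 - 2j.
Since all poles lie strictly in the left half-plane, the system is stable.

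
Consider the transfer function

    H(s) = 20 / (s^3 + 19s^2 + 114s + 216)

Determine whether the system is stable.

stable

The denominator s^3 + 19s^2 + 114s + 216 factors as (s + 9)(s + 6)(s + 4), giving poles at s = -9, -6, -4.
Since all poles lie strictly in the left half-plane, the system is stable.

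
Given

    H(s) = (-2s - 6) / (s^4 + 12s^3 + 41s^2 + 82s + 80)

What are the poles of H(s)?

s = -2, -1 ± 2j, -8

The poles are the roots of the denominator s^4 + 12s^3 + 41s^2 + 82s + 80 = 0.
Trying s = -2: the polynomial evaluates to 0, so (s + 2) is a factor.
Dividing out leaves s^3 + 10s^2 + 21s + 40 = 0.
This factors further as (s^2 + 2s + 5)(s + 8) = 0.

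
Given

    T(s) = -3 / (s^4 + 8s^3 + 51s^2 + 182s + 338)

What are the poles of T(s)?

s = -1 + 5j, -1 - 5j, -3 + 2j, -3 - 2j

The poles are the roots of the denominator s^4 + 8s^3 + 51s^2 + 182s + 338 = 0.
No real roots exist; factor into two real quadratics: (s^2 + 2s + 26)(s^2 + 6s + 13) = 0.
Each quadratic gives a conjugate pair via the quadratic formula.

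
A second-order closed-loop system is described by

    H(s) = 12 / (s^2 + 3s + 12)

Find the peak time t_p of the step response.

Comparing s^2 + 3s + 12 to s^2 + 2ζωₙs + ωₙ²: ωₙ = √12 ≈ 3.464 rad/s and ζ = 3/(2·√12) ≈ 0.4330.
ζωₙ = 3/2 = 1.5, so ω_d = ωₙ√(1−ζ²) = √(ωₙ² − (ζωₙ)²) = √(12 − 1.5²) = √9.75 ≈ 3.122 rad/s.
t_p = π/ω_d = π/3.122 ≈ 1.006 s.

t_p ≈ 1.006 s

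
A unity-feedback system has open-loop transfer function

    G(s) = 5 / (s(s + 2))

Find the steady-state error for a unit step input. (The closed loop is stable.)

G(s) has one pole at the origin.
This is a Type 1 system; for a step input the steady-state error is zero.

e_ss = 0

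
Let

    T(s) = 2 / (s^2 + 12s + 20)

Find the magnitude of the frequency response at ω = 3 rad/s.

Substitute s = j3: numerator = 2, denominator = 11 + j36.
|T(j3)| = |2| / |11 + j36| = 2 / 37.643 ≈ 0.05313.

|T(j3)| ≈ 0.05313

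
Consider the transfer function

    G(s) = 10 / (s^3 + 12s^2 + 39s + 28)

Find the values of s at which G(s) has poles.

The poles are the roots of the denominator s^3 + 12s^2 + 39s + 28 = 0.
Trying s = -1: the polynomial evaluates to 0, so (s + 1) is a factor.
Dividing out leaves s^2 + 11s + 28 = 0.
Factoring the quadratic: (s + 7)(s + 4) = 0.

s = -1, -7, -4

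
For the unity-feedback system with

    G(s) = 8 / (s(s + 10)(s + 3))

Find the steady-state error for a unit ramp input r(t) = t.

e_ss = 3.750

G(s) has one pole at the origin.
This is a Type 1 system. Kv = lim_{s→0} s·G(s) = 8/30 = 4/15.
e_ss = 1/Kv = 1/(4/15) = 15/4 ≈ 3.750.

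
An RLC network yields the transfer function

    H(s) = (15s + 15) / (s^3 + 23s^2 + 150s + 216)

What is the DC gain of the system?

Set s = 0: H(0) = (15) / (216) = 5/72.

H(0) = 5/72 ≈ 0.06944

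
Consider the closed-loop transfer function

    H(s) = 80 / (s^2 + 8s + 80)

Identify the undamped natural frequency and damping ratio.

ωₙ ≈ 8.944 rad/s, ζ ≈ 0.4472

Compare the denominator to the standard form s^2 + 2ζωₙs + ωₙ².
ωₙ² = 80, so ωₙ = √80 ≈ 8.944 rad/s.
2ζωₙ = 8, so ζ = 8/(2·√80) ≈ 0.4472.
With ζ = 0.4472 the response is underdamped.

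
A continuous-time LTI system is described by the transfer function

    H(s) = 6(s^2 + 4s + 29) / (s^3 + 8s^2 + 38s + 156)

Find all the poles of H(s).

s = -1 + 5j, -1 - 5j, -6

The poles are the roots of the denominator s^3 + 8s^2 + 38s + 156 = 0.
Trying s = -6: the polynomial evaluates to 0, so (s + 6) is a factor.
Dividing out leaves s^2 + 2s + 26 = 0.
The quadratic formula then gives s = -1 ± 5j.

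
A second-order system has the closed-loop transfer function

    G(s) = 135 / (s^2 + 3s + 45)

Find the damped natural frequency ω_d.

ω_d ≈ 6.538 rad/s

Comparing s^2 + 3s + 45 to s^2 + 2ζωₙs + ωₙ²: ωₙ = √45 ≈ 6.708 rad/s and ζ = 3/(2·√45) ≈ 0.2236.
ζωₙ = 3/2 = 1.5, so ω_d = ωₙ√(1−ζ²) = √(ωₙ² − (ζωₙ)²) = √(45 − 1.5²) = √42.75 ≈ 6.538 rad/s.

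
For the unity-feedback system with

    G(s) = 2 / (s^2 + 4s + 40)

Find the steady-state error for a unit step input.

e_ss = 0.9524

G(s) has no poles at the origin.
This is a Type 0 system. Kp = lim_{s→0} G(s) = 2/40 = 1/20.
e_ss = 1/(1 + Kp) = 1/(1 + 1/20) = 20/21 ≈ 0.9524.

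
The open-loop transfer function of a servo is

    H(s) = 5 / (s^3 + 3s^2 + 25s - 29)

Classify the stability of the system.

unstable

The denominator s^3 + 3s^2 + 25s - 29 factors as (s^2 + 4s + 29)(s - 1), giving poles at s = -2 ± 5j, 1.
Since the pole(s) at s = 1 lie in the right half-plane, the system is unstable.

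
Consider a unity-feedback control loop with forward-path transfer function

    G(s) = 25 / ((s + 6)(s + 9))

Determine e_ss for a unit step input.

G(s) has no poles at the origin.
This is a Type 0 system. Kp = lim_{s→0} G(s) = 25/54.
e_ss = 1/(1 + Kp) = 1/(1 + 25/54) = 54/79 ≈ 0.6835.

e_ss = 0.6835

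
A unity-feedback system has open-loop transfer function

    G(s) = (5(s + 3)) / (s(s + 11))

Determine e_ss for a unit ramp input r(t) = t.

e_ss = 0.7333

G(s) has one pole at the origin.
This is a Type 1 system. Kv = lim_{s→0} s·G(s) = 15/11.
e_ss = 1/Kv = 1/(15/11) = 11/15 ≈ 0.7333.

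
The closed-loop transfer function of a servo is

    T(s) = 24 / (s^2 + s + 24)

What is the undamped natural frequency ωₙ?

ωₙ ≈ 4.899 rad/s

Compare the denominator to the standard form s^2 + 2ζωₙs + ωₙ².
ωₙ² = 24, so ωₙ = √24 ≈ 4.899 rad/s.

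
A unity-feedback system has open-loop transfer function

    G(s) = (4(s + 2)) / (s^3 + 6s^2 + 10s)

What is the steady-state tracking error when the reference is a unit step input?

e_ss = 0

G(s) has one pole at the origin.
This is a Type 1 system; for a step input the steady-state error is zero.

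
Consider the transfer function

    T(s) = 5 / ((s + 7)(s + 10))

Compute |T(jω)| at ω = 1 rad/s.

Substitute s = j1: numerator = 5, denominator = 69 + j17.
|T(j1)| = |5| / |69 + j17| = 5 / 71.063 ≈ 0.07036.

|T(j1)| ≈ 0.07036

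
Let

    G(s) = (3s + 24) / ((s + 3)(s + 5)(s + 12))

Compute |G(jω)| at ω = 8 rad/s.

|G(j8)| ≈ 0.02920

Substitute s = j8: numerator = 24 + j24, denominator = -1100 + j376.
|G(j8)| = |24 + j24| / |-1100 + j376| = 33.941 / 1162.5 ≈ 0.02920.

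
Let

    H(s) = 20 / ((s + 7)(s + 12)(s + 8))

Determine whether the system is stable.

stable

The poles can be read from the denominator factors: s = -7, -12, -8.
Since all poles lie strictly in the left half-plane, the system is stable.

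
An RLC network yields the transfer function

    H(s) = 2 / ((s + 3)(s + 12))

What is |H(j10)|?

Substitute s = j10: numerator = 2, denominator = -64 + j150.
|H(j10)| = |2| / |-64 + j150| = 2 / 163.08 ≈ 0.01226.

|H(j10)| ≈ 0.01226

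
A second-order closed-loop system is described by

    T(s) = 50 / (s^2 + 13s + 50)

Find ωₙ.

Compare the denominator to the standard form s^2 + 2ζωₙs + ωₙ².
ωₙ² = 50, so ωₙ = √50 ≈ 7.071 rad/s.

ωₙ ≈ 7.071 rad/s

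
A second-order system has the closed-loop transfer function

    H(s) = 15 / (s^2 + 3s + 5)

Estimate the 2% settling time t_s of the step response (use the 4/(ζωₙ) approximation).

t_s ≈ 2.667 s

Comparing s^2 + 3s + 5 to s^2 + 2ζωₙs + ωₙ²: ωₙ = √5 ≈ 2.236 rad/s and ζ = 3/(2·√5) ≈ 0.6708.
ζωₙ = 3/2 = 1.5, so t_s ≈ 4/(ζωₙ) = 4/1.5 ≈ 2.667 s.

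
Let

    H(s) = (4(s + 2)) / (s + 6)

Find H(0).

At s = 0 each factor (s + a) contributes a and each (s^2 + bs + c) contributes c.
H(0) = 4·(2) / ((6)) = 8/6 = 4/3.

H(0) = 4/3 ≈ 1.333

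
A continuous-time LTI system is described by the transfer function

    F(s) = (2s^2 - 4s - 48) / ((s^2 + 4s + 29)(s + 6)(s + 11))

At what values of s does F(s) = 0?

Set the numerator to zero: 2s^2 - 4s - 48 = 0, i.e. 2·(s^2 - 2s - 24) = 0.
Factoring: (s + 4)(s - 6) = 0.

s = -4, 6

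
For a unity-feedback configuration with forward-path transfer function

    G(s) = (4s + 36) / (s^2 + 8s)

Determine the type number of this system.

Type 1

Factor s from the denominator: s^2 + 8s = s·(s + 8).
There is 1 pole at the origin, so the system is Type 1.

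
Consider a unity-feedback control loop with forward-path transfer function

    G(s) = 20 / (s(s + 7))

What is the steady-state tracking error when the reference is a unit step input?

e_ss = 0

G(s) has one pole at the origin.
This is a Type 1 system; for a step input the steady-state error is zero.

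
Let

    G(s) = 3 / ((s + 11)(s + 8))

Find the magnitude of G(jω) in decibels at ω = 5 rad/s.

|G(j5)|_dB ≈ -31.6 dB

Substitute s = j5: numerator = 3, denominator = 63 + j95.
|G(j5)| = |3| / |63 + j95| = 3 / 113.99 ≈ 0.02632.
In decibels: 20·log₁₀(0.02632) ≈ -31.6 dB.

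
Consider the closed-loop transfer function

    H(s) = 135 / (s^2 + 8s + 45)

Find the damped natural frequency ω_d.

Comparing s^2 + 8s + 45 to s^2 + 2ζωₙs + ωₙ²: ωₙ = √45 ≈ 6.708 rad/s and ζ = 8/(2·√45) ≈ 0.5963.
ζωₙ = 8/2 = 4, so ω_d = ωₙ√(1−ζ²) = √(ωₙ² − (ζωₙ)²) = √(45 − 4²) = √29 ≈ 5.385 rad/s.

ω_d ≈ 5.385 rad/s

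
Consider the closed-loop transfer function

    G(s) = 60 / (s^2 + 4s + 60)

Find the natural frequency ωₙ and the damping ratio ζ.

ωₙ ≈ 7.746 rad/s, ζ ≈ 0.2582

Compare the denominator to the standard form s^2 + 2ζωₙs + ωₙ².
ωₙ² = 60, so ωₙ = √60 ≈ 7.746 rad/s.
2ζωₙ = 4, so ζ = 4/(2·√60) ≈ 0.2582.
With ζ = 0.2582 the response is underdamped.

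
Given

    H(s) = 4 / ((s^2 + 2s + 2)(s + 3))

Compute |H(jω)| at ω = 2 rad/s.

Substitute s = j2: numerator = 4, denominator = -14 + j8.
|H(j2)| = |4| / |-14 + j8| = 4 / 16.125 ≈ 0.2481.

|H(j2)| ≈ 0.2481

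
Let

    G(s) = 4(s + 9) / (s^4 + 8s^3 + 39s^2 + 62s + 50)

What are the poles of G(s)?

s = -1 + j, -1 - j, -3 + 4j, -3 - 4j

The poles are the roots of the denominator s^4 + 8s^3 + 39s^2 + 62s + 50 = 0.
No real roots exist; factor into two real quadratics: (s^2 + 2s + 2)(s^2 + 6s + 25) = 0.
Each quadratic gives a conjugate pair via the quadratic formula.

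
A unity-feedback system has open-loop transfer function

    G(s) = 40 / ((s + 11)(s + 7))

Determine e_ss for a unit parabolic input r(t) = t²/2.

G(s) has no poles at the origin.
This is a Type 0 system; Ka = lim_{s→0} s^2·G(s) = 0, so the steady-state error for a parabola input is infinite.

e_ss = ∞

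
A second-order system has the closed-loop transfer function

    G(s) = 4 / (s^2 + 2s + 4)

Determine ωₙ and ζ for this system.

ωₙ = 2 rad/s, ζ = 0.5

Compare the denominator to the standard form s^2 + 2ζωₙs + ωₙ².
ωₙ² = 4, so ωₙ = 2 rad/s.
2ζωₙ = 2, so ζ = 2/(2·2) = 0.5.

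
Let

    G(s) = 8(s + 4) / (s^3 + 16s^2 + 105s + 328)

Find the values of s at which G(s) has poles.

s = -4 + 5j, -4 - 5j, -8

The poles are the roots of the denominator s^3 + 16s^2 + 105s + 328 = 0.
Trying s = -8: the polynomial evaluates to 0, so (s + 8) is a factor.
Dividing out leaves s^2 + 8s + 41 = 0.
The quadratic formula then gives s = -4 ± 5j.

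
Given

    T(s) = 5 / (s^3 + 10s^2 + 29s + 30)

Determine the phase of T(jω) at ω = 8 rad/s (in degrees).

∠T(j8) ≈ 155.3°

At s = j8: numerator = 5, denominator = -610 - j280.
∠T = ∠num − ∠den = 0° − (-155.34°) = 155.3°.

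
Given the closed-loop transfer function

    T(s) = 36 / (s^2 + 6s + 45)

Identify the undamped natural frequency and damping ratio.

Compare the denominator to the standard form s^2 + 2ζωₙs + ωₙ².
ωₙ² = 45, so ωₙ = √45 ≈ 6.708 rad/s.
2ζωₙ = 6, so ζ = 6/(2·√45) ≈ 0.4472.
With ζ = 0.4472 the response is underdamped.

ωₙ ≈ 6.708 rad/s, ζ ≈ 0.4472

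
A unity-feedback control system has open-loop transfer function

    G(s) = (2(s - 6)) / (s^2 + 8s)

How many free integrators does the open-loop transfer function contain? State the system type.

The denominator has 1 factor of s at the origin (free integrator), so this is a Type 1 system.

Type 1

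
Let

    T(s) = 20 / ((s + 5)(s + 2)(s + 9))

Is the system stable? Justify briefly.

stable

The poles can be read from the denominator factors: s = -5, -2, -9.
Since all poles lie strictly in the left half-plane, the system is stable.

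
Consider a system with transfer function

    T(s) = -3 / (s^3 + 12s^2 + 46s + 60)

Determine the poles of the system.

s = -3 + j, -3 - j, -6

The poles are the roots of the denominator s^3 + 12s^2 + 46s + 60 = 0.
Trying s = -6: the polynomial evaluates to 0, so (s + 6) is a factor.
Dividing out leaves s^2 + 6s + 10 = 0.
The quadratic formula then gives s = -3 ± 1j.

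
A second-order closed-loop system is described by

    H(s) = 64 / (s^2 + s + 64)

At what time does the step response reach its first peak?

Comparing s^2 + s + 64 to s^2 + 2ζωₙs + ωₙ²: ωₙ = 8 rad/s and ζ = 1/(2·8) = 0.0625.
ζωₙ = 1/2 = 0.5, so ω_d = ωₙ√(1−ζ²) = √(ωₙ² − (ζωₙ)²) = √(64 − 0.5²) = √63.75 ≈ 7.984 rad/s.
t_p = π/ω_d = π/7.984 ≈ 0.3935 s.

t_p ≈ 0.3935 s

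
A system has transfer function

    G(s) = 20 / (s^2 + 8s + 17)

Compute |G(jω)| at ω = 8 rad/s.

|G(j8)| ≈ 0.2519

Substitute s = j8: numerator = 20, denominator = -47 + j64.
|G(j8)| = |20| / |-47 + j64| = 20 / 79.404 ≈ 0.2519.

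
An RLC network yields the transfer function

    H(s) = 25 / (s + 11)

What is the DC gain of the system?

H(0) = 25/11 ≈ 2.273

Set s = 0: H(0) = (25) / (11) = 25/11.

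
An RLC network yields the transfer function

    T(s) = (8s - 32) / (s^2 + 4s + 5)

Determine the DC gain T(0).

T(0) = -32/5 ≈ -6.400

Set s = 0: T(0) = (-32) / (5) = -32/5.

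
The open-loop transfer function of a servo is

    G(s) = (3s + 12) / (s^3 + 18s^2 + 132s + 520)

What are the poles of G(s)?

The poles are the roots of the denominator s^3 + 18s^2 + 132s + 520 = 0.
Trying s = -10: the polynomial evaluates to 0, so (s + 10) is a factor.
Dividing out leaves s^2 + 8s + 52 = 0.
The quadratic formula then gives s = -4 ± 6j.

s = -4 + 6j, -4 - 6j, -10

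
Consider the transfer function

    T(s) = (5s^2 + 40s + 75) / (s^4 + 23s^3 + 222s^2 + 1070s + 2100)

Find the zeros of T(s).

s = -3, -5

Set the numerator to zero: 5s^2 + 40s + 75 = 0, i.e. 5·(s^2 + 8s + 15) = 0.
Factoring: (s + 3)(s + 5) = 0.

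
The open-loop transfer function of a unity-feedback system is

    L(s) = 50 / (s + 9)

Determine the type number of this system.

Type 0

The denominator has no factor of s at the origin — no free integrator — so this is a Type 0 system.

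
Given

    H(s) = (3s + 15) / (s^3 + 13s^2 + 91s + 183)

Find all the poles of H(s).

s = -5 + 6j, -5 - 6j, -3

The poles are the roots of the denominator s^3 + 13s^2 + 91s + 183 = 0.
Trying s = -3: the polynomial evaluates to 0, so (s + 3) is a factor.
Dividing out leaves s^2 + 10s + 61 = 0.
The quadratic formula then gives s = -5 ± 6j.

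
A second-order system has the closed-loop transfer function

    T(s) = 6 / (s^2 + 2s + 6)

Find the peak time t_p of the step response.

Comparing s^2 + 2s + 6 to s^2 + 2ζωₙs + ωₙ²: ωₙ = √6 ≈ 2.449 rad/s and ζ = 2/(2·√6) ≈ 0.4082.
ζωₙ = 2/2 = 1, so ω_d = ωₙ√(1−ζ²) = √(ωₙ² − (ζωₙ)²) = √(6 − 1²) = √5 ≈ 2.236 rad/s.
t_p = π/ω_d = π/2.236 ≈ 1.405 s.

t_p ≈ 1.405 s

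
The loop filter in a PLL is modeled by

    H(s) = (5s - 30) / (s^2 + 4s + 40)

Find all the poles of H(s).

s = -2 ± 6j

The poles are the roots of the denominator s^2 + 4s + 40 = 0.
Using the quadratic formula: s = (-4 ± √(-144))/2 = -2 ± 6j.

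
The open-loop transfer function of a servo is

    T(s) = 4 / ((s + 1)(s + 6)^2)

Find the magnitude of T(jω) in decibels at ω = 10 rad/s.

|T(j10)|_dB ≈ -50.7 dB

Substitute s = j10: numerator = 4, denominator = -1264 - j520.
|T(j10)| = |4| / |-1264 - j520| = 4 / 1366.8 ≈ 0.002927.
In decibels: 20·log₁₀(0.002927) ≈ -50.7 dB.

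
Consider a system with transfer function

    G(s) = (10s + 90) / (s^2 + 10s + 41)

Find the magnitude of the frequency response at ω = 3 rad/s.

|G(j3)| ≈ 2.163

Substitute s = j3: numerator = 90 + j30, denominator = 32 + j30.
|G(j3)| = |90 + j30| / |32 + j30| = 94.868 / 43.863 ≈ 2.163.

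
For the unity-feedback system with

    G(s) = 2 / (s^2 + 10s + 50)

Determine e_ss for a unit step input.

e_ss = 0.9615

G(s) has no poles at the origin.
This is a Type 0 system. Kp = lim_{s→0} G(s) = 2/50 = 1/25.
e_ss = 1/(1 + Kp) = 1/(1 + 1/25) = 25/26 ≈ 0.9615.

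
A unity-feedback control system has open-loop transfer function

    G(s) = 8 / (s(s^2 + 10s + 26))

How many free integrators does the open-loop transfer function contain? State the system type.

Type 1

The denominator has 1 factor of s at the origin (free integrator), so this is a Type 1 system.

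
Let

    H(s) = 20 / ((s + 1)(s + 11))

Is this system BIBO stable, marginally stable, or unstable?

stable

The poles can be read from the denominator factors: s = -1, -11.
Since all poles lie strictly in the left half-plane, the system is stable.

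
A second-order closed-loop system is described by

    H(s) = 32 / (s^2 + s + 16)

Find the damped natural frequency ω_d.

ω_d ≈ 3.969 rad/s

Comparing s^2 + s + 16 to s^2 + 2ζωₙs + ωₙ²: ωₙ = 4 rad/s and ζ = 1/(2·4) = 0.125.
ζωₙ = 1/2 = 0.5, so ω_d = ωₙ√(1−ζ²) = √(ωₙ² − (ζωₙ)²) = √(16 − 0.5²) = √15.75 ≈ 3.969 rad/s.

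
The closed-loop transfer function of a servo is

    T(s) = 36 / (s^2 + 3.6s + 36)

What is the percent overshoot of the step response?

Comparing s^2 + 3.6s + 36 to s^2 + 2ζωₙs + ωₙ²: ωₙ = 6 rad/s and ζ = 3.6/(2·6) = 0.3.
%OS = 100·exp(−πζ/√(1−ζ²)) = 100·exp(−π·0.3/√(1−0.3²)) ≈ 37.2%.

%OS ≈ 37.2%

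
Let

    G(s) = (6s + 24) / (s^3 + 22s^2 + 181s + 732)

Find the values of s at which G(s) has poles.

s = -5 ± 6j, -12

The poles are the roots of the denominator s^3 + 22s^2 + 181s + 732 = 0.
Trying s = -12: the polynomial evaluates to 0, so (s + 12) is a factor.
Dividing out leaves s^2 + 10s + 61 = 0.
The quadratic formula then gives s = -5 ± 6j.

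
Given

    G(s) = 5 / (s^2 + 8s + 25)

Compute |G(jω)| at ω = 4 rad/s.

|G(j4)| ≈ 0.1504

Substitute s = j4: numerator = 5, denominator = 9 + j32.
|G(j4)| = |5| / |9 + j32| = 5 / 33.242 ≈ 0.1504.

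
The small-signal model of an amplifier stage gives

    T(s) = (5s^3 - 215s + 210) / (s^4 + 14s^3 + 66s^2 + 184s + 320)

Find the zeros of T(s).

s = 6, 1, -7

Set the numerator to zero: 5s^3 - 215s + 210 = 0, i.e. 5·(s^3 - 43s + 42) = 0.
Factoring: (s - 6)(s - 1)(s + 7) = 0.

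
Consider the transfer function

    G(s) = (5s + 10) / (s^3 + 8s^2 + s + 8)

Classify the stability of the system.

marginally stable

The denominator s^3 + 8s^2 + s + 8 factors as (s^2 + 1)(s + 8), giving poles at s = j, -j, -8.
Since the simple pole(s) at s = ±j lie on the jω-axis with none in the right half-plane, the system is marginally stable.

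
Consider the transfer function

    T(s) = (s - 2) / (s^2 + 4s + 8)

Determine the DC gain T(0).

Set s = 0: T(0) = (-2) / (8) = -1/4.

T(0) = -1/4 ≈ -0.2500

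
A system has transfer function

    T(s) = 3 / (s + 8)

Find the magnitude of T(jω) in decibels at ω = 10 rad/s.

|T(j10)|_dB ≈ -12.6 dB

Substitute s = j10: numerator = 3, denominator = 8 + j10.
|T(j10)| = |3| / |8 + j10| = 3 / 12.806 ≈ 0.2343.
In decibels: 20·log₁₀(0.2343) ≈ -12.6 dB.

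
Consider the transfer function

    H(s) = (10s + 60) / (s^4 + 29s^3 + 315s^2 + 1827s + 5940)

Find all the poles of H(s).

The poles are the roots of the denominator s^4 + 29s^3 + 315s^2 + 1827s + 5940 = 0.
Trying s = -12: the polynomial evaluates to 0, so (s + 12) is a factor.
Dividing out leaves s^3 + 17s^2 + 111s + 495 = 0.
This factors further as (s^2 + 6s + 45)(s + 11) = 0.

s = -3 + 6j, -3 - 6j, -12, -11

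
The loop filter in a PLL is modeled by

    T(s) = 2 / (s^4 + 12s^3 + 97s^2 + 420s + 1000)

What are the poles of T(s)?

The poles are the roots of the denominator s^4 + 12s^3 + 97s^2 + 420s + 1000 = 0.
No real roots exist; factor into two real quadratics: (s^2 + 4s + 40)(s^2 + 8s + 25) = 0.
Each quadratic gives a conjugate pair via the quadratic formula.

s = -2 + 6j, -2 - 6j, -4 + 3j, -4 - 3j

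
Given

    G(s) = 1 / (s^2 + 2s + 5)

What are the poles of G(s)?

The poles are the roots of the denominator s^2 + 2s + 5 = 0.
Using the quadratic formula: s = (-2 ± √(-16))/2 = -1 ± 2j.

s = -1 ± 2j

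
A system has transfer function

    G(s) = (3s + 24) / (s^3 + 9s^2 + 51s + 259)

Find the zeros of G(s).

s = -8

Set the numerator to zero: 3s + 24 = 0, i.e. 3·(s + 8) = 0.
So s = -8.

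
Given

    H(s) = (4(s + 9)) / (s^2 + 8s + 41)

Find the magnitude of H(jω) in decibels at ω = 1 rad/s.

|H(j1)|_dB ≈ -1.03 dB

Substitute s = j1: numerator = 36 + j4, denominator = 40 + j8.
|H(j1)| = |36 + j4| / |40 + j8| = 36.222 / 40.792 ≈ 0.8880.
In decibels: 20·log₁₀(0.8880) ≈ -1.03 dB.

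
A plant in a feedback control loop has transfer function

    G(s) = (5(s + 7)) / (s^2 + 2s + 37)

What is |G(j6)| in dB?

Substitute s = j6: numerator = 35 + j30, denominator = 1 + j12.
|G(j6)| = |35 + j30| / |1 + j12| = 46.098 / 12.042 ≈ 3.828.
In decibels: 20·log₁₀(3.828) ≈ 11.7 dB.

|G(j6)|_dB ≈ 11.7 dB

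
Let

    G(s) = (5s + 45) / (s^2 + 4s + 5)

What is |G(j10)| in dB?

Substitute s = j10: numerator = 45 + j50, denominator = -95 + j40.
|G(j10)| = |45 + j50| / |-95 + j40| = 67.268 / 103.08 ≈ 0.6526.
In decibels: 20·log₁₀(0.6526) ≈ -3.71 dB.

|G(j10)|_dB ≈ -3.71 dB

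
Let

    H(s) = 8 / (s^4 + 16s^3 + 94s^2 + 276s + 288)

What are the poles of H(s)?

The poles are the roots of the denominator s^4 + 16s^3 + 94s^2 + 276s + 288 = 0.
Trying s = -8: the polynomial evaluates to 0, so (s + 8) is a factor.
Dividing out leaves s^3 + 8s^2 + 30s + 36 = 0.
This factors further as (s^2 + 6s + 18)(s + 2) = 0.

s = -3 + 3j, -3 - 3j, -8, -2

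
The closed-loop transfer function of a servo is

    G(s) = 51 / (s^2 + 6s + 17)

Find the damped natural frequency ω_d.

ω_d ≈ 2.828 rad/s

Comparing s^2 + 6s + 17 to s^2 + 2ζωₙs + ωₙ²: ωₙ = √17 ≈ 4.123 rad/s and ζ = 6/(2·√17) ≈ 0.7276.
ζωₙ = 6/2 = 3, so ω_d = ωₙ√(1−ζ²) = √(ωₙ² − (ζωₙ)²) = √(17 − 3²) = √8 ≈ 2.828 rad/s.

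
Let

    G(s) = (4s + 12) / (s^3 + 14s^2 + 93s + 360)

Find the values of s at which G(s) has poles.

s = -3 + 6j, -3 - 6j, -8

The poles are the roots of the denominator s^3 + 14s^2 + 93s + 360 = 0.
Trying s = -8: the polynomial evaluates to 0, so (s + 8) is a factor.
Dividing out leaves s^2 + 6s + 45 = 0.
The quadratic formula then gives s = -3 ± 6j.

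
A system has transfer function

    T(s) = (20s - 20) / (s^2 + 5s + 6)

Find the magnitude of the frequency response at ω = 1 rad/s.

|T(j1)| = 4

Substitute s = j1: numerator = -20 + j20, denominator = 5 + j5.
|T(j1)| = |-20 + j20| / |5 + j5| = 28.284 / 7.0711 = 4.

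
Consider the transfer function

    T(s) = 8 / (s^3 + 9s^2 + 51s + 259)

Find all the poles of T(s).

s = -1 ± 6j, -7

The poles are the roots of the denominator s^3 + 9s^2 + 51s + 259 = 0.
Trying s = -7: the polynomial evaluates to 0, so (s + 7) is a factor.
Dividing out leaves s^2 + 2s + 37 = 0.
The quadratic formula then gives s = -1 ± 6j.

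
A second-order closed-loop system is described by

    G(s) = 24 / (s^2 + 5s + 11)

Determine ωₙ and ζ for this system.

ωₙ ≈ 3.317 rad/s, ζ ≈ 0.7538

Compare the denominator to the standard form s^2 + 2ζωₙs + ωₙ².
ωₙ² = 11, so ωₙ = √11 ≈ 3.317 rad/s.
2ζωₙ = 5, so ζ = 5/(2·√11) ≈ 0.7538.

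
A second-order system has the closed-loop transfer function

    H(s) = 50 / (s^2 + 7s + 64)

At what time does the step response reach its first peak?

Comparing s^2 + 7s + 64 to s^2 + 2ζωₙs + ωₙ²: ωₙ = 8 rad/s and ζ = 7/(2·8) = 0.4375.
ζωₙ = 7/2 = 3.5, so ω_d = ωₙ√(1−ζ²) = √(ωₙ² − (ζωₙ)²) = √(64 − 3.5²) = √51.75 ≈ 7.194 rad/s.
t_p = π/ω_d = π/7.194 ≈ 0.4367 s.

t_p ≈ 0.4367 s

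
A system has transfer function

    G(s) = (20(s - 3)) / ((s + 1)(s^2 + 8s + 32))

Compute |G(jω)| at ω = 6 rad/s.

|G(j6)| ≈ 0.4579

Substitute s = j6: numerator = -60 + j120, denominator = -292 + j24.
|G(j6)| = |-60 + j120| / |-292 + j24| = 134.16 / 292.98 ≈ 0.4579.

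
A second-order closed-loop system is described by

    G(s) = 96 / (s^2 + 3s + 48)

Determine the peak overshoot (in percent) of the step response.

Comparing s^2 + 3s + 48 to s^2 + 2ζωₙs + ωₙ²: ωₙ = √48 ≈ 6.928 rad/s and ζ = 3/(2·√48) ≈ 0.2165.
%OS = 100·exp(−πζ/√(1−ζ²)) = 100·exp(−π·0.2165/√(1−0.2165²)) ≈ 49.8%.

%OS ≈ 49.8%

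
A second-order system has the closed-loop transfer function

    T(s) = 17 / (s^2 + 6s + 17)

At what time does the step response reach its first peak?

t_p ≈ 1.111 s

Comparing s^2 + 6s + 17 to s^2 + 2ζωₙs + ωₙ²: ωₙ = √17 ≈ 4.123 rad/s and ζ = 6/(2·√17) ≈ 0.7276.
ζωₙ = 6/2 = 3, so ω_d = ωₙ√(1−ζ²) = √(ωₙ² − (ζωₙ)²) = √(17 − 3²) = √8 ≈ 2.828 rad/s.
t_p = π/ω_d = π/2.828 ≈ 1.111 s.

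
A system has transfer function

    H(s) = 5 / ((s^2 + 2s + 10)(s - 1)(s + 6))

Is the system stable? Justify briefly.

The poles can be read from the denominator factors: s = -1 ± 3j, 1, -6.
Since the pole(s) at s = 1 lie in the right half-plane, the system is unstable.

unstable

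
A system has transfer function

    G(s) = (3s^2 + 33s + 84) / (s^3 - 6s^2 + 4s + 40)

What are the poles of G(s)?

The poles are the roots of the denominator s^3 - 6s^2 + 4s + 40 = 0.
Trying s = -2: the polynomial evaluates to 0, so (s + 2) is a factor.
Dividing out leaves s^2 - 8s + 20 = 0.
The quadratic formula then gives s = 4 ± 2j.

s = 4 + 2j, 4 - 2j, -2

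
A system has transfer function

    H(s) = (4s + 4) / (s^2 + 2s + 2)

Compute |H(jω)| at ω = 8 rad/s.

|H(j8)| ≈ 0.5036

Substitute s = j8: numerator = 4 + j32, denominator = -62 + j16.
|H(j8)| = |4 + j32| / |-62 + j16| = 32.249 / 64.031 ≈ 0.5036.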